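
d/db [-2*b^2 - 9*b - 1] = -4*b - 9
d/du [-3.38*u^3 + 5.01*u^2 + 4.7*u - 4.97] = -10.14*u^2 + 10.02*u + 4.7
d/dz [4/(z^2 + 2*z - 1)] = 8*(-z - 1)/(z^2 + 2*z - 1)^2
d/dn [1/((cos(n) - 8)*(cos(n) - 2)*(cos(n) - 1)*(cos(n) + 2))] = (4*cos(n)^3 - 27*cos(n)^2 + 8*cos(n) + 36)*sin(n)/((cos(n) - 8)^2*(cos(n) - 2)^2*(cos(n) - 1)^2*(cos(n) + 2)^2)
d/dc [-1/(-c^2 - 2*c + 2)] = 2*(-c - 1)/(c^2 + 2*c - 2)^2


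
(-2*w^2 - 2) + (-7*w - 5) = -2*w^2 - 7*w - 7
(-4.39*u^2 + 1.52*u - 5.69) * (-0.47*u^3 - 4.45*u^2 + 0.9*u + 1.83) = 2.0633*u^5 + 18.8211*u^4 - 8.0407*u^3 + 18.6548*u^2 - 2.3394*u - 10.4127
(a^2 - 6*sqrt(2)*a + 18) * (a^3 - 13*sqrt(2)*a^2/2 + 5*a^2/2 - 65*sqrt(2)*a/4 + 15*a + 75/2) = a^5 - 25*sqrt(2)*a^4/2 + 5*a^4/2 - 125*sqrt(2)*a^3/4 + 111*a^3 - 207*sqrt(2)*a^2 + 555*a^2/2 - 1035*sqrt(2)*a/2 + 270*a + 675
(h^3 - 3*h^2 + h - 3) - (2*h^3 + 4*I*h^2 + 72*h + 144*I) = -h^3 - 3*h^2 - 4*I*h^2 - 71*h - 3 - 144*I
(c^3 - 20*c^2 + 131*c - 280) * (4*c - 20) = 4*c^4 - 100*c^3 + 924*c^2 - 3740*c + 5600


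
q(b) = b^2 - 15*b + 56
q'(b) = 2*b - 15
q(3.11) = 19.02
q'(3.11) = -8.78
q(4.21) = 10.57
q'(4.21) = -6.58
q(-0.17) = 58.58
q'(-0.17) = -15.34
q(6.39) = 0.98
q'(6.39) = -2.22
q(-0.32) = 60.90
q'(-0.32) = -15.64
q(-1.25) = 76.31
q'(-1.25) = -17.50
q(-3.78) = 126.99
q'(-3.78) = -22.56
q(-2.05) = 90.95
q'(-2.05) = -19.10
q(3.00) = 20.00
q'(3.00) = -9.00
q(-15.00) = 506.00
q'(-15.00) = -45.00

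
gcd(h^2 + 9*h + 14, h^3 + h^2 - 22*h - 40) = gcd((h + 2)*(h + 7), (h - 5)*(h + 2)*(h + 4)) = h + 2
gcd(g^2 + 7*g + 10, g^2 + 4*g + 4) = g + 2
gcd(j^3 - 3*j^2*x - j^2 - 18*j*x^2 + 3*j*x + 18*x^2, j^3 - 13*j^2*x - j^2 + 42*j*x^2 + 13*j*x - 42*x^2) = -j^2 + 6*j*x + j - 6*x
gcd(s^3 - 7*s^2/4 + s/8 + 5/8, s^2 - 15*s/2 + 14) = 1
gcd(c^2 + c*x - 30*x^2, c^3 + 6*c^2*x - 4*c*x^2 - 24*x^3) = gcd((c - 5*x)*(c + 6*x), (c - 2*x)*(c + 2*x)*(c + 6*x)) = c + 6*x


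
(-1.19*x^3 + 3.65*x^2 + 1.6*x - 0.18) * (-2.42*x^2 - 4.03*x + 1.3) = 2.8798*x^5 - 4.0373*x^4 - 20.1285*x^3 - 1.2674*x^2 + 2.8054*x - 0.234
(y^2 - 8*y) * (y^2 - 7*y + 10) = y^4 - 15*y^3 + 66*y^2 - 80*y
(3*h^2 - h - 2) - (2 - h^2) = 4*h^2 - h - 4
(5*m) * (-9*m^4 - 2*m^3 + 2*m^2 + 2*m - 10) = -45*m^5 - 10*m^4 + 10*m^3 + 10*m^2 - 50*m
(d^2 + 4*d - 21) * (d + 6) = d^3 + 10*d^2 + 3*d - 126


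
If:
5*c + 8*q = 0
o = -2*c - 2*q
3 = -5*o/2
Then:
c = 8/5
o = -6/5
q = -1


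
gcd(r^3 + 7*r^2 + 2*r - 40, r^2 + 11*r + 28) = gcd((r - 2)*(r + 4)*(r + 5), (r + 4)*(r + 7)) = r + 4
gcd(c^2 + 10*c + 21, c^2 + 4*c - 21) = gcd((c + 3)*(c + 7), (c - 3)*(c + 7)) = c + 7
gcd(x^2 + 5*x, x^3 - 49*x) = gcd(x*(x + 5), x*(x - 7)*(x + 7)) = x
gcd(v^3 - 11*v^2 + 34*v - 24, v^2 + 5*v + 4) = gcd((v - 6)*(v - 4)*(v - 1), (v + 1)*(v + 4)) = 1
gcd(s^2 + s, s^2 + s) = s^2 + s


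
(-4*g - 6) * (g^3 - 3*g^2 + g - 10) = -4*g^4 + 6*g^3 + 14*g^2 + 34*g + 60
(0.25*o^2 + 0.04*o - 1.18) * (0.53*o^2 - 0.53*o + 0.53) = 0.1325*o^4 - 0.1113*o^3 - 0.5141*o^2 + 0.6466*o - 0.6254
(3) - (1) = 2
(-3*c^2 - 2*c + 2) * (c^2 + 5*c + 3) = -3*c^4 - 17*c^3 - 17*c^2 + 4*c + 6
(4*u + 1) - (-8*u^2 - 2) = 8*u^2 + 4*u + 3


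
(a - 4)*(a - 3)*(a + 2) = a^3 - 5*a^2 - 2*a + 24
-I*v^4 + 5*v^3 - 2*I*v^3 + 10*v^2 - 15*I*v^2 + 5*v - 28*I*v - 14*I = (v + 1)*(v - 2*I)*(v + 7*I)*(-I*v - I)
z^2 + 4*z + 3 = (z + 1)*(z + 3)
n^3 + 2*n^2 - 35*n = n*(n - 5)*(n + 7)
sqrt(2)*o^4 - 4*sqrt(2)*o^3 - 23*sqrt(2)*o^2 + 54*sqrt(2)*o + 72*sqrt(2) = (o - 6)*(o - 3)*(o + 4)*(sqrt(2)*o + sqrt(2))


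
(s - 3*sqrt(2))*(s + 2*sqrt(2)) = s^2 - sqrt(2)*s - 12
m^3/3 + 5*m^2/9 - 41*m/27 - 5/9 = (m/3 + 1)*(m - 5/3)*(m + 1/3)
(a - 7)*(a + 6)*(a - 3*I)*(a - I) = a^4 - a^3 - 4*I*a^3 - 45*a^2 + 4*I*a^2 + 3*a + 168*I*a + 126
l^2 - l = l*(l - 1)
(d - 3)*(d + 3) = d^2 - 9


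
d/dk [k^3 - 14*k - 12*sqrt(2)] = 3*k^2 - 14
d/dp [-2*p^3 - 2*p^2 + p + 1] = -6*p^2 - 4*p + 1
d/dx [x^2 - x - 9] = 2*x - 1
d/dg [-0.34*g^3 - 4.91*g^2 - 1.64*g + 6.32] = -1.02*g^2 - 9.82*g - 1.64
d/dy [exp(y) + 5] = exp(y)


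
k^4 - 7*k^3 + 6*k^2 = k^2*(k - 6)*(k - 1)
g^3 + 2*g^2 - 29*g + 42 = (g - 3)*(g - 2)*(g + 7)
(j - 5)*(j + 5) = j^2 - 25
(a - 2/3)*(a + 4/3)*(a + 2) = a^3 + 8*a^2/3 + 4*a/9 - 16/9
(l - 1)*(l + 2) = l^2 + l - 2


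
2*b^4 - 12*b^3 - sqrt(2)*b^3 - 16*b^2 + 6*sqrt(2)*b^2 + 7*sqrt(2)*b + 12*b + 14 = (b - 7)*(b - sqrt(2))*(sqrt(2)*b + 1)*(sqrt(2)*b + sqrt(2))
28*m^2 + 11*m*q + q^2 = (4*m + q)*(7*m + q)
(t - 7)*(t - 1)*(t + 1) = t^3 - 7*t^2 - t + 7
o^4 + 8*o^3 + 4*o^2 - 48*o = o*(o - 2)*(o + 4)*(o + 6)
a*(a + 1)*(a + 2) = a^3 + 3*a^2 + 2*a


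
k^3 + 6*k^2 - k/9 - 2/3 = (k - 1/3)*(k + 1/3)*(k + 6)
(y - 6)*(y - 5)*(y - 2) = y^3 - 13*y^2 + 52*y - 60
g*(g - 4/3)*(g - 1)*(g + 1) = g^4 - 4*g^3/3 - g^2 + 4*g/3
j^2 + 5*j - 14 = (j - 2)*(j + 7)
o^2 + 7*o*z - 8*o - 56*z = (o - 8)*(o + 7*z)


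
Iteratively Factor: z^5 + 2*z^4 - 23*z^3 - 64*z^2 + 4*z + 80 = (z + 4)*(z^4 - 2*z^3 - 15*z^2 - 4*z + 20) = (z + 2)*(z + 4)*(z^3 - 4*z^2 - 7*z + 10) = (z + 2)^2*(z + 4)*(z^2 - 6*z + 5) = (z - 1)*(z + 2)^2*(z + 4)*(z - 5)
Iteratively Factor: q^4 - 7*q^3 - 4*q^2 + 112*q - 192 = (q - 4)*(q^3 - 3*q^2 - 16*q + 48) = (q - 4)*(q + 4)*(q^2 - 7*q + 12) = (q - 4)^2*(q + 4)*(q - 3)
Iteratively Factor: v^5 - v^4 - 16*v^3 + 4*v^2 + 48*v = (v)*(v^4 - v^3 - 16*v^2 + 4*v + 48) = v*(v - 2)*(v^3 + v^2 - 14*v - 24) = v*(v - 4)*(v - 2)*(v^2 + 5*v + 6) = v*(v - 4)*(v - 2)*(v + 3)*(v + 2)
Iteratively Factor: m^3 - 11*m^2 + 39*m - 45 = (m - 5)*(m^2 - 6*m + 9) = (m - 5)*(m - 3)*(m - 3)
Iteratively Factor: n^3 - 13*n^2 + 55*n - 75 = (n - 5)*(n^2 - 8*n + 15) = (n - 5)^2*(n - 3)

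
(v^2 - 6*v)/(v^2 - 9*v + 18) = v/(v - 3)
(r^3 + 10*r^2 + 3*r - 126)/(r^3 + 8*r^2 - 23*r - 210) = (r - 3)/(r - 5)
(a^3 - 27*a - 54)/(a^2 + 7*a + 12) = (a^2 - 3*a - 18)/(a + 4)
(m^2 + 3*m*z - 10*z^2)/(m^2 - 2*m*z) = (m + 5*z)/m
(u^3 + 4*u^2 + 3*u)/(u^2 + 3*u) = u + 1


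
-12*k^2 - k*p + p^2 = (-4*k + p)*(3*k + p)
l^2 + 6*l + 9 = (l + 3)^2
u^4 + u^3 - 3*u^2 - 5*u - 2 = (u - 2)*(u + 1)^3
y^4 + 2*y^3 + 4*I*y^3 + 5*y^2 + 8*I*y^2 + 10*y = y*(y + 2)*(y - I)*(y + 5*I)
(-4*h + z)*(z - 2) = -4*h*z + 8*h + z^2 - 2*z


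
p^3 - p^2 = p^2*(p - 1)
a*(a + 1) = a^2 + a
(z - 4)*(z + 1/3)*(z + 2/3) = z^3 - 3*z^2 - 34*z/9 - 8/9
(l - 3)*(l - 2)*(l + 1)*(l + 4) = l^4 - 15*l^2 + 10*l + 24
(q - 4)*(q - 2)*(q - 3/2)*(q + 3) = q^4 - 9*q^3/2 - 11*q^2/2 + 39*q - 36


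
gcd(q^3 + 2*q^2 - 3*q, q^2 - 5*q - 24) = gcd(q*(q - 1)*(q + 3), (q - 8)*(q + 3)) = q + 3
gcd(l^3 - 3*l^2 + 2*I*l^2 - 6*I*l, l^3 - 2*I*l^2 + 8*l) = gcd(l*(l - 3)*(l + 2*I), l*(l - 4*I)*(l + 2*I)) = l^2 + 2*I*l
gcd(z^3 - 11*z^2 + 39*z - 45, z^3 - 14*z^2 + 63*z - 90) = z^2 - 8*z + 15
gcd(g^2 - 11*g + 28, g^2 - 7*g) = g - 7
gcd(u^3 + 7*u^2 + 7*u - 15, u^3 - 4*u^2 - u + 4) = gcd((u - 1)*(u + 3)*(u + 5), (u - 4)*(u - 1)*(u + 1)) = u - 1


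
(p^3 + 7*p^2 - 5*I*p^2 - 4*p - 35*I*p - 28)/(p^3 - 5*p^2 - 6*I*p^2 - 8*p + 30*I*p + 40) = (p^2 + p*(7 - I) - 7*I)/(p^2 - p*(5 + 2*I) + 10*I)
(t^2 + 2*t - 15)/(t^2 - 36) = (t^2 + 2*t - 15)/(t^2 - 36)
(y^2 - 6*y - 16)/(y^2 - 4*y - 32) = (y + 2)/(y + 4)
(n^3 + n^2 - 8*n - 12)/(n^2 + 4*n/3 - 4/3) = 3*(n^2 - n - 6)/(3*n - 2)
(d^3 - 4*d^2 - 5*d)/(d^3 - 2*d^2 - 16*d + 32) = d*(d^2 - 4*d - 5)/(d^3 - 2*d^2 - 16*d + 32)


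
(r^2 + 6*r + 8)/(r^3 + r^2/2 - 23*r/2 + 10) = 2*(r + 2)/(2*r^2 - 7*r + 5)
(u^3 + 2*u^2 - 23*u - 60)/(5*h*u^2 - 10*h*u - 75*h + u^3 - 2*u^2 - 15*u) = (u + 4)/(5*h + u)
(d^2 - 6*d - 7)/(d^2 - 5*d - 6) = (d - 7)/(d - 6)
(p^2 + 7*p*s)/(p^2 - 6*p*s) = (p + 7*s)/(p - 6*s)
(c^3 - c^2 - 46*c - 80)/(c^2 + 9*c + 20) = (c^2 - 6*c - 16)/(c + 4)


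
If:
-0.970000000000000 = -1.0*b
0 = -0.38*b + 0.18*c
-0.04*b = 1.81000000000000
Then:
No Solution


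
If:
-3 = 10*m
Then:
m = -3/10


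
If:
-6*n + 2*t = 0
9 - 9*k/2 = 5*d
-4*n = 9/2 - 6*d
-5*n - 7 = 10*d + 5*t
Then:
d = 31/80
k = 113/72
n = -87/160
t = -261/160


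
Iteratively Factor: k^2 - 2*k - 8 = (k + 2)*(k - 4)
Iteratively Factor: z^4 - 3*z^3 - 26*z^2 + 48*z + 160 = (z + 4)*(z^3 - 7*z^2 + 2*z + 40) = (z - 4)*(z + 4)*(z^2 - 3*z - 10) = (z - 4)*(z + 2)*(z + 4)*(z - 5)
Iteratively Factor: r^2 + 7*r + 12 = (r + 4)*(r + 3)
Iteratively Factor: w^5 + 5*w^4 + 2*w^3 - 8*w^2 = (w + 2)*(w^4 + 3*w^3 - 4*w^2) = (w + 2)*(w + 4)*(w^3 - w^2) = w*(w + 2)*(w + 4)*(w^2 - w) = w*(w - 1)*(w + 2)*(w + 4)*(w)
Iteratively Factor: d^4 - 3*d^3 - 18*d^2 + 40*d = (d - 5)*(d^3 + 2*d^2 - 8*d) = (d - 5)*(d - 2)*(d^2 + 4*d) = (d - 5)*(d - 2)*(d + 4)*(d)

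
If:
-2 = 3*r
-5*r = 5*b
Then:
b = 2/3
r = -2/3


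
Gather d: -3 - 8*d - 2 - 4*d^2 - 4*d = -4*d^2 - 12*d - 5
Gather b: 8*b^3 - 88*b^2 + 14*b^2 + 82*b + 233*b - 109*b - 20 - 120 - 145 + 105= 8*b^3 - 74*b^2 + 206*b - 180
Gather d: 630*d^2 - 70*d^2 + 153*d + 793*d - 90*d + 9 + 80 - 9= 560*d^2 + 856*d + 80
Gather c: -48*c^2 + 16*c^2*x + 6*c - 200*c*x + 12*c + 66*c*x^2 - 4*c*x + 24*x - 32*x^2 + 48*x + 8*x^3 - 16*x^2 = c^2*(16*x - 48) + c*(66*x^2 - 204*x + 18) + 8*x^3 - 48*x^2 + 72*x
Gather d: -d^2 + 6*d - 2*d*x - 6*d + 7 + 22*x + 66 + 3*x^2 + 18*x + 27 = -d^2 - 2*d*x + 3*x^2 + 40*x + 100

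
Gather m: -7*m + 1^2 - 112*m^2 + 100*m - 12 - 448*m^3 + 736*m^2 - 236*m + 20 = -448*m^3 + 624*m^2 - 143*m + 9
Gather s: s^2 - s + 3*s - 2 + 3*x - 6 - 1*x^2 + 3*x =s^2 + 2*s - x^2 + 6*x - 8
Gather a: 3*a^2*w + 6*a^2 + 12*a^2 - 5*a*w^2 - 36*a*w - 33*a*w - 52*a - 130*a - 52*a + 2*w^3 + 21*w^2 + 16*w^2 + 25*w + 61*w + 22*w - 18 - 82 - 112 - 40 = a^2*(3*w + 18) + a*(-5*w^2 - 69*w - 234) + 2*w^3 + 37*w^2 + 108*w - 252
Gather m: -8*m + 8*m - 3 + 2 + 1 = 0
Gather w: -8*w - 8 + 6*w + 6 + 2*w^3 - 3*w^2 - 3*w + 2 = 2*w^3 - 3*w^2 - 5*w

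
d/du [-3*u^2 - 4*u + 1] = -6*u - 4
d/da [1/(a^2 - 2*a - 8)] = 2*(1 - a)/(-a^2 + 2*a + 8)^2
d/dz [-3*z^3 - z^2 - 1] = z*(-9*z - 2)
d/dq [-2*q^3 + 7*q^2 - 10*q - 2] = -6*q^2 + 14*q - 10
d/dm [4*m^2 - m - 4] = 8*m - 1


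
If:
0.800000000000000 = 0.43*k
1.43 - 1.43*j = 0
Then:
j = 1.00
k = 1.86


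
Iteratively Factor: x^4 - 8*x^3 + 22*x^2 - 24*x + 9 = (x - 3)*(x^3 - 5*x^2 + 7*x - 3) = (x - 3)*(x - 1)*(x^2 - 4*x + 3) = (x - 3)^2*(x - 1)*(x - 1)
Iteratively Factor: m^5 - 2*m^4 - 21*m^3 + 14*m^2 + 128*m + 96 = (m - 4)*(m^4 + 2*m^3 - 13*m^2 - 38*m - 24) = (m - 4)*(m + 1)*(m^3 + m^2 - 14*m - 24) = (m - 4)^2*(m + 1)*(m^2 + 5*m + 6) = (m - 4)^2*(m + 1)*(m + 2)*(m + 3)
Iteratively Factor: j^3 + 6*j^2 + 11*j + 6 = (j + 2)*(j^2 + 4*j + 3) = (j + 2)*(j + 3)*(j + 1)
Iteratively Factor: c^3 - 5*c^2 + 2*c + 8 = (c - 2)*(c^2 - 3*c - 4) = (c - 2)*(c + 1)*(c - 4)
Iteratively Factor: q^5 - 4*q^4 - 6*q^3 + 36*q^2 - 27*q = (q - 1)*(q^4 - 3*q^3 - 9*q^2 + 27*q) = (q - 3)*(q - 1)*(q^3 - 9*q) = q*(q - 3)*(q - 1)*(q^2 - 9) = q*(q - 3)^2*(q - 1)*(q + 3)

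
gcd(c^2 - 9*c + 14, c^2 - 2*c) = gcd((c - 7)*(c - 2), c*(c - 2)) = c - 2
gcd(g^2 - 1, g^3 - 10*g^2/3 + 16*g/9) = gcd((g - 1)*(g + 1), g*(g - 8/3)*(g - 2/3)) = 1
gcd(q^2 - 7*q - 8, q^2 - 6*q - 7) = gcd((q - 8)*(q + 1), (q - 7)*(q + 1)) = q + 1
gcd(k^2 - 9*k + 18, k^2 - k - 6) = k - 3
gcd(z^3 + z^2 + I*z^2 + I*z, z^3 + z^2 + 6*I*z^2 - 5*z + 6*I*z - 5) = z^2 + z*(1 + I) + I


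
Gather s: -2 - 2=-4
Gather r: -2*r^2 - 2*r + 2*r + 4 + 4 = 8 - 2*r^2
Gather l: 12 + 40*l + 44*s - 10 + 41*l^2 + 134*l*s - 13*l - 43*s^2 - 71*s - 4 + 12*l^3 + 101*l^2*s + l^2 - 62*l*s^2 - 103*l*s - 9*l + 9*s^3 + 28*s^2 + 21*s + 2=12*l^3 + l^2*(101*s + 42) + l*(-62*s^2 + 31*s + 18) + 9*s^3 - 15*s^2 - 6*s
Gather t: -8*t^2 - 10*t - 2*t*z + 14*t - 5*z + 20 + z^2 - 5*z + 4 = -8*t^2 + t*(4 - 2*z) + z^2 - 10*z + 24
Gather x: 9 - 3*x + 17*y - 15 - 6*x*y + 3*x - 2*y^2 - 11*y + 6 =-6*x*y - 2*y^2 + 6*y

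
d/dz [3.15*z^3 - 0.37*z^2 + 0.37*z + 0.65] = 9.45*z^2 - 0.74*z + 0.37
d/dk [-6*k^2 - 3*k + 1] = -12*k - 3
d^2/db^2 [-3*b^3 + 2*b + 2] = -18*b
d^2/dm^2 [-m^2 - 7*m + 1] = -2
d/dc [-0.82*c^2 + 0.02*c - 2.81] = 0.02 - 1.64*c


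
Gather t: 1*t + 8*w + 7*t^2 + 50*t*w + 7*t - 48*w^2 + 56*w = 7*t^2 + t*(50*w + 8) - 48*w^2 + 64*w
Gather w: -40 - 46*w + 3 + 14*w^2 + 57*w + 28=14*w^2 + 11*w - 9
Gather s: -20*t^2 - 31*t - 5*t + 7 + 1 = -20*t^2 - 36*t + 8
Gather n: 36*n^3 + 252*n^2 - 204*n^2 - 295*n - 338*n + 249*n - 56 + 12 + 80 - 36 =36*n^3 + 48*n^2 - 384*n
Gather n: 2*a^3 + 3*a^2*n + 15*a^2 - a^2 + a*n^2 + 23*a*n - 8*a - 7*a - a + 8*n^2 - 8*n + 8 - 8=2*a^3 + 14*a^2 - 16*a + n^2*(a + 8) + n*(3*a^2 + 23*a - 8)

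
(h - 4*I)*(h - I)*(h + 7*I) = h^3 + 2*I*h^2 + 31*h - 28*I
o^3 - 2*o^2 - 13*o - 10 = (o - 5)*(o + 1)*(o + 2)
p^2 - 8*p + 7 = (p - 7)*(p - 1)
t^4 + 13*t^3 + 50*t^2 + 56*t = t*(t + 2)*(t + 4)*(t + 7)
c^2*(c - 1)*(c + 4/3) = c^4 + c^3/3 - 4*c^2/3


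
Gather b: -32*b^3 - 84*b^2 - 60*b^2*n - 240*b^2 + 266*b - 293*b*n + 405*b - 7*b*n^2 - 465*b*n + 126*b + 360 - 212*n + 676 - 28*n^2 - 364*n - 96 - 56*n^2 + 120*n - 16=-32*b^3 + b^2*(-60*n - 324) + b*(-7*n^2 - 758*n + 797) - 84*n^2 - 456*n + 924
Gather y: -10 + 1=-9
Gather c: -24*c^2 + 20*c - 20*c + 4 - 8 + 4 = -24*c^2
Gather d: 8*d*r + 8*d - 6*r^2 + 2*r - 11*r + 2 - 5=d*(8*r + 8) - 6*r^2 - 9*r - 3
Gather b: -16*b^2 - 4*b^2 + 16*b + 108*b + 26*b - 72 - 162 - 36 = -20*b^2 + 150*b - 270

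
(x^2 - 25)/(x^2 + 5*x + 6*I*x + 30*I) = (x - 5)/(x + 6*I)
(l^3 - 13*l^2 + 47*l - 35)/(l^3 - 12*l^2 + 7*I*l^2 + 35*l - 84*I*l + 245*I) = (l - 1)/(l + 7*I)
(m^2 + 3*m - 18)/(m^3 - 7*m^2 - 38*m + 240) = (m - 3)/(m^2 - 13*m + 40)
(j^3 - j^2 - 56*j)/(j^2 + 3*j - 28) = j*(j - 8)/(j - 4)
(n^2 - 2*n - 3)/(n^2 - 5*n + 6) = (n + 1)/(n - 2)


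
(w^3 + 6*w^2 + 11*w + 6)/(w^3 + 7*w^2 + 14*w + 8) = (w + 3)/(w + 4)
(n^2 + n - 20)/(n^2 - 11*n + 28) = (n + 5)/(n - 7)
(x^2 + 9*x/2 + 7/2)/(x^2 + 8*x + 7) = (x + 7/2)/(x + 7)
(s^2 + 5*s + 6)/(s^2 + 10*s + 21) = (s + 2)/(s + 7)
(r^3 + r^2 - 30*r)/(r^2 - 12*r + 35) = r*(r + 6)/(r - 7)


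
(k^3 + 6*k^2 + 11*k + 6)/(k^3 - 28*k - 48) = (k^2 + 4*k + 3)/(k^2 - 2*k - 24)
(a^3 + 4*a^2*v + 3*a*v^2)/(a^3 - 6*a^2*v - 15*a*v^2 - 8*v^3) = a*(-a - 3*v)/(-a^2 + 7*a*v + 8*v^2)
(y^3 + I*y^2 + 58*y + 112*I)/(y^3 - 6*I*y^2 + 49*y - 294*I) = (y^2 - 6*I*y + 16)/(y^2 - 13*I*y - 42)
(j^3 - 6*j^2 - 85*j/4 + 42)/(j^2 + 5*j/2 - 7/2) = (j^2 - 19*j/2 + 12)/(j - 1)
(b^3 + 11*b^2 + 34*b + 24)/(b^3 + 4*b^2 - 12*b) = (b^2 + 5*b + 4)/(b*(b - 2))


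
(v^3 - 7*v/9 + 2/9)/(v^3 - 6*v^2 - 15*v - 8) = (v^2 - v + 2/9)/(v^2 - 7*v - 8)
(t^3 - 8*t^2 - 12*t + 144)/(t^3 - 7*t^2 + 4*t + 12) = (t^2 - 2*t - 24)/(t^2 - t - 2)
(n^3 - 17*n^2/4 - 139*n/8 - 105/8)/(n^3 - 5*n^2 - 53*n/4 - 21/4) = (4*n + 5)/(2*(2*n + 1))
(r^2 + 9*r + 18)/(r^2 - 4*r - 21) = (r + 6)/(r - 7)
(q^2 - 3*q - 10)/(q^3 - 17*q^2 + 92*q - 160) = (q + 2)/(q^2 - 12*q + 32)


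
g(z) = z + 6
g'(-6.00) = 1.00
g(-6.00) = 0.00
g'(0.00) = 1.00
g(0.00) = 6.00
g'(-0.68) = 1.00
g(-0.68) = 5.32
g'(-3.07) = 1.00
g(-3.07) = 2.93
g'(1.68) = 1.00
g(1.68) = 7.68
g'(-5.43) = 1.00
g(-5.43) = 0.57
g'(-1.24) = 1.00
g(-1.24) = 4.76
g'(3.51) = 1.00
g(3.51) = 9.51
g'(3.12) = 1.00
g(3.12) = 9.12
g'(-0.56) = 1.00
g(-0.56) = 5.44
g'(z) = 1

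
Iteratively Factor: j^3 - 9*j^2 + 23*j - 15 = (j - 1)*(j^2 - 8*j + 15) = (j - 5)*(j - 1)*(j - 3)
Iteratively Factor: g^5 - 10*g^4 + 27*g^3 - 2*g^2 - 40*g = (g - 2)*(g^4 - 8*g^3 + 11*g^2 + 20*g) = (g - 5)*(g - 2)*(g^3 - 3*g^2 - 4*g) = (g - 5)*(g - 2)*(g + 1)*(g^2 - 4*g) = (g - 5)*(g - 4)*(g - 2)*(g + 1)*(g)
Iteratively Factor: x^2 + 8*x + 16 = (x + 4)*(x + 4)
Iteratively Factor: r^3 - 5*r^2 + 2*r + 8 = (r - 2)*(r^2 - 3*r - 4) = (r - 4)*(r - 2)*(r + 1)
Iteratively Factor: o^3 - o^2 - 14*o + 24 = (o - 2)*(o^2 + o - 12) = (o - 2)*(o + 4)*(o - 3)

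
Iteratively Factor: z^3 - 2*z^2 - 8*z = (z + 2)*(z^2 - 4*z) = (z - 4)*(z + 2)*(z)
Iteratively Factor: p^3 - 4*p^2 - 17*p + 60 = (p + 4)*(p^2 - 8*p + 15) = (p - 3)*(p + 4)*(p - 5)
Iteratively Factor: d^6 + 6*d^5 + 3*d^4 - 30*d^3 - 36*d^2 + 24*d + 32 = (d + 1)*(d^5 + 5*d^4 - 2*d^3 - 28*d^2 - 8*d + 32) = (d + 1)*(d + 4)*(d^4 + d^3 - 6*d^2 - 4*d + 8) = (d + 1)*(d + 2)*(d + 4)*(d^3 - d^2 - 4*d + 4) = (d + 1)*(d + 2)^2*(d + 4)*(d^2 - 3*d + 2) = (d - 2)*(d + 1)*(d + 2)^2*(d + 4)*(d - 1)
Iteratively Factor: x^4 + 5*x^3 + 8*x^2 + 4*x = (x)*(x^3 + 5*x^2 + 8*x + 4) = x*(x + 2)*(x^2 + 3*x + 2) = x*(x + 2)^2*(x + 1)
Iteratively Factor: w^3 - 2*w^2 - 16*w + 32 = (w + 4)*(w^2 - 6*w + 8) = (w - 2)*(w + 4)*(w - 4)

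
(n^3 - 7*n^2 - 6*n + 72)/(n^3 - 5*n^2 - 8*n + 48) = (n - 6)/(n - 4)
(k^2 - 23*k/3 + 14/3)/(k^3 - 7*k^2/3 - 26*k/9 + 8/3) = 3*(k - 7)/(3*k^2 - 5*k - 12)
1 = 1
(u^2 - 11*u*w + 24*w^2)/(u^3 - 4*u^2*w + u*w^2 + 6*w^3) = (u - 8*w)/(u^2 - u*w - 2*w^2)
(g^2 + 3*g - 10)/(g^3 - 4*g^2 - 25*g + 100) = (g - 2)/(g^2 - 9*g + 20)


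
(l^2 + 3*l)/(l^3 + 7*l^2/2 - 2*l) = 2*(l + 3)/(2*l^2 + 7*l - 4)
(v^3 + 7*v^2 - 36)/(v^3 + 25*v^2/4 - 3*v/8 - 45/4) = 8*(v^2 + v - 6)/(8*v^2 + 2*v - 15)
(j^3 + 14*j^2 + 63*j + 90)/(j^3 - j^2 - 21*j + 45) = (j^2 + 9*j + 18)/(j^2 - 6*j + 9)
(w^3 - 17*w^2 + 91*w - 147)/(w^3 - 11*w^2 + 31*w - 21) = (w - 7)/(w - 1)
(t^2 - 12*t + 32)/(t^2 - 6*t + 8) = (t - 8)/(t - 2)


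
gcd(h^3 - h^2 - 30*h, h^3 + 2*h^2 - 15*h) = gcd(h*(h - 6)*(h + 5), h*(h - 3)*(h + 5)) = h^2 + 5*h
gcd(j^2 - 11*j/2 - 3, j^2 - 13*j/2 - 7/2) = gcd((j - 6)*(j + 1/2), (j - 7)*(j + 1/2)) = j + 1/2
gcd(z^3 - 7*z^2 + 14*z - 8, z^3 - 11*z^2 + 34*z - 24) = z^2 - 5*z + 4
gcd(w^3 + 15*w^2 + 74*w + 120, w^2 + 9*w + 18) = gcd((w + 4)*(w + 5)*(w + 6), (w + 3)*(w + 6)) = w + 6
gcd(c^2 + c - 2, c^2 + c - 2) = c^2 + c - 2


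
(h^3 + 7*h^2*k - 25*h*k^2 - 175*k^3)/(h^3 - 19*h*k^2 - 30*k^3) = (h^2 + 12*h*k + 35*k^2)/(h^2 + 5*h*k + 6*k^2)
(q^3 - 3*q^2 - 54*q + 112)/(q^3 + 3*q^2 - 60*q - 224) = (q - 2)/(q + 4)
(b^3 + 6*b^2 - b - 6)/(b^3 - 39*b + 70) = (b^3 + 6*b^2 - b - 6)/(b^3 - 39*b + 70)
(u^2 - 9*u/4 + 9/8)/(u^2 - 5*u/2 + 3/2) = (u - 3/4)/(u - 1)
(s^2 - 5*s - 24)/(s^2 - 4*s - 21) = (s - 8)/(s - 7)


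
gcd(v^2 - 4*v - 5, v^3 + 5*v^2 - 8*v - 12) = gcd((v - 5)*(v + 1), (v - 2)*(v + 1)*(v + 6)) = v + 1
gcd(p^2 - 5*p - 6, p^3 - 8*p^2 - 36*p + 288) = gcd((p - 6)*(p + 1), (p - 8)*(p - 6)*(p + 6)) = p - 6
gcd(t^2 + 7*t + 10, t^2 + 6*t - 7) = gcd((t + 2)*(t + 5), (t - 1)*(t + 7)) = 1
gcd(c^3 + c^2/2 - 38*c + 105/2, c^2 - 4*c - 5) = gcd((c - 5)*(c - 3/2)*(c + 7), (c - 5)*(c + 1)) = c - 5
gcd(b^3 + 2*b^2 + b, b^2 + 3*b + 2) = b + 1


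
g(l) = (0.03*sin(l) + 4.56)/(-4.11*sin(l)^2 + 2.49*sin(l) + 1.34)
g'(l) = (8.22*sin(l)*cos(l) - 2.49*cos(l))*(0.03*sin(l) + 4.56)/(-4.11*sin(l)^2 + 2.49*sin(l) + 1.34)^2 + 0.03*cos(l)/(-4.11*sin(l)^2 + 2.49*sin(l) + 1.34)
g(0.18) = 2.76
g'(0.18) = -1.65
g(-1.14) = -1.05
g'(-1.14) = -1.01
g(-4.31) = 30.29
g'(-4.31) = -397.48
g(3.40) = 10.46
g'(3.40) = 106.55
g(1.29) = -74.15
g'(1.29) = 1795.35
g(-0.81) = -1.73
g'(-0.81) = -3.86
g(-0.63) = -2.92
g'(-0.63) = -11.17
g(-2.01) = -1.06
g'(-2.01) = 1.05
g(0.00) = 3.40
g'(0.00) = -6.30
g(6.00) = 14.08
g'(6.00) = -199.96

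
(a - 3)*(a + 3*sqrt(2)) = a^2 - 3*a + 3*sqrt(2)*a - 9*sqrt(2)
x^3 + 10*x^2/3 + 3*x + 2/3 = (x + 1/3)*(x + 1)*(x + 2)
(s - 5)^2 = s^2 - 10*s + 25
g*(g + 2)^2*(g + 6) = g^4 + 10*g^3 + 28*g^2 + 24*g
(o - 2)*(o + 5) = o^2 + 3*o - 10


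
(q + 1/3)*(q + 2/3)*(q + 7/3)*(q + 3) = q^4 + 19*q^3/3 + 113*q^2/9 + 221*q/27 + 14/9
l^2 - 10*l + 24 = (l - 6)*(l - 4)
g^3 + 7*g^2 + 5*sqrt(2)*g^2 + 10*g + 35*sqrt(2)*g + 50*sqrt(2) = (g + 2)*(g + 5)*(g + 5*sqrt(2))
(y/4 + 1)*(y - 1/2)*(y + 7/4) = y^3/4 + 21*y^2/16 + 33*y/32 - 7/8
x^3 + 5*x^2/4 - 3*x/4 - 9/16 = (x - 3/4)*(x + 1/2)*(x + 3/2)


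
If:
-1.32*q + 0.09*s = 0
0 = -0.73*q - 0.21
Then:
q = -0.29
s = -4.22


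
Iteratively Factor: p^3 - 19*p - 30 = (p - 5)*(p^2 + 5*p + 6) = (p - 5)*(p + 3)*(p + 2)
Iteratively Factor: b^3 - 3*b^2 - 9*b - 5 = (b + 1)*(b^2 - 4*b - 5) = (b - 5)*(b + 1)*(b + 1)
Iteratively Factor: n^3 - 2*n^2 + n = (n - 1)*(n^2 - n) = (n - 1)^2*(n)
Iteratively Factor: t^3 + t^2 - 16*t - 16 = (t - 4)*(t^2 + 5*t + 4) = (t - 4)*(t + 4)*(t + 1)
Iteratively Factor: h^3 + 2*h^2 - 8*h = (h)*(h^2 + 2*h - 8) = h*(h + 4)*(h - 2)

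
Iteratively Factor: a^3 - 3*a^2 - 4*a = (a + 1)*(a^2 - 4*a) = a*(a + 1)*(a - 4)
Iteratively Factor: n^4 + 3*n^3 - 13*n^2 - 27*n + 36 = (n + 4)*(n^3 - n^2 - 9*n + 9) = (n + 3)*(n + 4)*(n^2 - 4*n + 3) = (n - 3)*(n + 3)*(n + 4)*(n - 1)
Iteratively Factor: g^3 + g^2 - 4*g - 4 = (g - 2)*(g^2 + 3*g + 2) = (g - 2)*(g + 1)*(g + 2)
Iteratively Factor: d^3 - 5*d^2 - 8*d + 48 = (d - 4)*(d^2 - d - 12) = (d - 4)*(d + 3)*(d - 4)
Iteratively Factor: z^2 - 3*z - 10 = (z - 5)*(z + 2)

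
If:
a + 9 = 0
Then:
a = -9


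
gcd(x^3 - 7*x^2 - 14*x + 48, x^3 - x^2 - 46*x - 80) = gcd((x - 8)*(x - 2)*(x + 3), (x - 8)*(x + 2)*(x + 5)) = x - 8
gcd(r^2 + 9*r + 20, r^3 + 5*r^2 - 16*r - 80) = r^2 + 9*r + 20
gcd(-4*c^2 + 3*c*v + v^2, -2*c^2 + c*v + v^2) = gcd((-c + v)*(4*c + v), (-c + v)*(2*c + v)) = -c + v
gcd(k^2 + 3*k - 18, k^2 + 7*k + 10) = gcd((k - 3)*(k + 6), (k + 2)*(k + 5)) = 1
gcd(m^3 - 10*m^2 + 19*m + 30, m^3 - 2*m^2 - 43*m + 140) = m - 5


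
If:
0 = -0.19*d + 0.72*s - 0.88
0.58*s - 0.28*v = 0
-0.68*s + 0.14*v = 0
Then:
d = -4.63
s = 0.00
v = 0.00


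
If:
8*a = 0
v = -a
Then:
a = 0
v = 0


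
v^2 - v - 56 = (v - 8)*(v + 7)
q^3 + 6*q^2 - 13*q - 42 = (q - 3)*(q + 2)*(q + 7)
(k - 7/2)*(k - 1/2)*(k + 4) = k^3 - 57*k/4 + 7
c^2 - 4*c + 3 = (c - 3)*(c - 1)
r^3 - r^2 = r^2*(r - 1)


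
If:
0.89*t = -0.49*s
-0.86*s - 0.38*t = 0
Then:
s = 0.00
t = 0.00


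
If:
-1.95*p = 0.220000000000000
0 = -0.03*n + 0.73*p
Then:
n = -2.75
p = -0.11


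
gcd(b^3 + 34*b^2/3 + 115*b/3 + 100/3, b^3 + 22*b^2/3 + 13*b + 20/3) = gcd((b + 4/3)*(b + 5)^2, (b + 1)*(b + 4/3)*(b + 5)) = b^2 + 19*b/3 + 20/3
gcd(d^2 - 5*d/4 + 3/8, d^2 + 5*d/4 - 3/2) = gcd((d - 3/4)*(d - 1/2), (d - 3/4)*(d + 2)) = d - 3/4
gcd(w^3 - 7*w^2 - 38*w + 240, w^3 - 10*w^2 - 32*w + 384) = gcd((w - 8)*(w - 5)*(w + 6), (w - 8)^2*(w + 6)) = w^2 - 2*w - 48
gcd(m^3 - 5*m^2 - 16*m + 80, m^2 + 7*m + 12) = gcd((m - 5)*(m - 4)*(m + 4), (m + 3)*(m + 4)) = m + 4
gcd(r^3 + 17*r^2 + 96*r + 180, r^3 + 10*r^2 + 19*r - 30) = r^2 + 11*r + 30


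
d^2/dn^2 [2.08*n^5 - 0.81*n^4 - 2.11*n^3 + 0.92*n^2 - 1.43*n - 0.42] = 41.6*n^3 - 9.72*n^2 - 12.66*n + 1.84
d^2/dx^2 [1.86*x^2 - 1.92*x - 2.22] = 3.72000000000000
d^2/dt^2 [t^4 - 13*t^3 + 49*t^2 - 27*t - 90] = 12*t^2 - 78*t + 98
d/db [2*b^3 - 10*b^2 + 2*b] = 6*b^2 - 20*b + 2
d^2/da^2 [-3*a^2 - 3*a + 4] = -6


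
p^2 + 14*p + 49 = (p + 7)^2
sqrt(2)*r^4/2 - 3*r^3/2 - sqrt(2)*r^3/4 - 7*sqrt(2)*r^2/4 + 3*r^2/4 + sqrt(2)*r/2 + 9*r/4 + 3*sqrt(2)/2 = (r/2 + 1/2)*(r - 3/2)*(r - 2*sqrt(2))*(sqrt(2)*r + 1)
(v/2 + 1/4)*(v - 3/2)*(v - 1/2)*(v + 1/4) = v^4/2 - 5*v^3/8 - 5*v^2/16 + 5*v/32 + 3/64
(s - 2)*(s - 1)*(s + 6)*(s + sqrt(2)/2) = s^4 + sqrt(2)*s^3/2 + 3*s^3 - 16*s^2 + 3*sqrt(2)*s^2/2 - 8*sqrt(2)*s + 12*s + 6*sqrt(2)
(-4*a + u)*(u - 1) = -4*a*u + 4*a + u^2 - u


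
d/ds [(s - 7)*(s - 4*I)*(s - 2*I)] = 3*s^2 + s*(-14 - 12*I) - 8 + 42*I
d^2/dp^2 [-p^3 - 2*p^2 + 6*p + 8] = -6*p - 4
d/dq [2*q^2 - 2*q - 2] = 4*q - 2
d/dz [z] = 1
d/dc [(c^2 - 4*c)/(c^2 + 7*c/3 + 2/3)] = 3*(19*c^2 + 4*c - 8)/(9*c^4 + 42*c^3 + 61*c^2 + 28*c + 4)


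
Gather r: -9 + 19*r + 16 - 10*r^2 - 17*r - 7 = -10*r^2 + 2*r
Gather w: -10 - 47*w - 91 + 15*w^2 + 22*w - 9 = 15*w^2 - 25*w - 110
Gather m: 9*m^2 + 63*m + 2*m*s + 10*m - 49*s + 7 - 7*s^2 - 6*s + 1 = 9*m^2 + m*(2*s + 73) - 7*s^2 - 55*s + 8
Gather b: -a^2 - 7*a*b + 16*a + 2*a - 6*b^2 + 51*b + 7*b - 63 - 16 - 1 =-a^2 + 18*a - 6*b^2 + b*(58 - 7*a) - 80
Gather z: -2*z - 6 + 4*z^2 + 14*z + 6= 4*z^2 + 12*z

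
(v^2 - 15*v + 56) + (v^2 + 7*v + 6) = 2*v^2 - 8*v + 62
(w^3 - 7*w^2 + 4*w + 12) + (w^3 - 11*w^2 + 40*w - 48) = 2*w^3 - 18*w^2 + 44*w - 36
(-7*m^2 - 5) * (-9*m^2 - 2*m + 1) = 63*m^4 + 14*m^3 + 38*m^2 + 10*m - 5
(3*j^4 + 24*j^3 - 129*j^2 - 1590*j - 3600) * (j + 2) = 3*j^5 + 30*j^4 - 81*j^3 - 1848*j^2 - 6780*j - 7200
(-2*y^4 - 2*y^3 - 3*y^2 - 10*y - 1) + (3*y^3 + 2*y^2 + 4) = -2*y^4 + y^3 - y^2 - 10*y + 3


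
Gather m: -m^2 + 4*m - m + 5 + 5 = -m^2 + 3*m + 10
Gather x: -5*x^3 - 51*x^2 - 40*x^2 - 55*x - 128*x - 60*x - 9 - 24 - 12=-5*x^3 - 91*x^2 - 243*x - 45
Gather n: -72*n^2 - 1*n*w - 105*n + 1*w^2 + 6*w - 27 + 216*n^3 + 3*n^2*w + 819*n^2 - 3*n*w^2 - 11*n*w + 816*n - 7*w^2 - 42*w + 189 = 216*n^3 + n^2*(3*w + 747) + n*(-3*w^2 - 12*w + 711) - 6*w^2 - 36*w + 162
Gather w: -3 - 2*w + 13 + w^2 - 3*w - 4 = w^2 - 5*w + 6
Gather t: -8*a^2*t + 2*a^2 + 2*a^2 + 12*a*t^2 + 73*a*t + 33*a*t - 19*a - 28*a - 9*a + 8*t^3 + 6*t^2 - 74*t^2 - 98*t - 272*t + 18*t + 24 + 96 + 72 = 4*a^2 - 56*a + 8*t^3 + t^2*(12*a - 68) + t*(-8*a^2 + 106*a - 352) + 192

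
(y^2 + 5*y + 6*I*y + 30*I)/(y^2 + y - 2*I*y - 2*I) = (y^2 + y*(5 + 6*I) + 30*I)/(y^2 + y*(1 - 2*I) - 2*I)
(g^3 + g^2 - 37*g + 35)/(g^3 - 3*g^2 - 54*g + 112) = (g^2 - 6*g + 5)/(g^2 - 10*g + 16)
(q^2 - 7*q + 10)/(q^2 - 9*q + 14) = (q - 5)/(q - 7)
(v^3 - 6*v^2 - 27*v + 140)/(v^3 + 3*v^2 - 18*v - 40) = (v - 7)/(v + 2)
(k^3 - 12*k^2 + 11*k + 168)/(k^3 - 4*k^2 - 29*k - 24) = (k - 7)/(k + 1)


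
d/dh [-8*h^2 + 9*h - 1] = 9 - 16*h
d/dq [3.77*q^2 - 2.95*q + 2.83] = 7.54*q - 2.95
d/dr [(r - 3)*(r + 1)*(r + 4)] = 3*r^2 + 4*r - 11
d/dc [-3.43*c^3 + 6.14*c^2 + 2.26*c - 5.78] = -10.29*c^2 + 12.28*c + 2.26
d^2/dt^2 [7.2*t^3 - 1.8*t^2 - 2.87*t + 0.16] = 43.2*t - 3.6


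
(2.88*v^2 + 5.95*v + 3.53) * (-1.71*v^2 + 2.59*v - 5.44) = -4.9248*v^4 - 2.7153*v^3 - 6.293*v^2 - 23.2253*v - 19.2032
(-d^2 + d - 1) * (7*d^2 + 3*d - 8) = -7*d^4 + 4*d^3 + 4*d^2 - 11*d + 8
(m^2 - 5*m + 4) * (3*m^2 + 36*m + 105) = 3*m^4 + 21*m^3 - 63*m^2 - 381*m + 420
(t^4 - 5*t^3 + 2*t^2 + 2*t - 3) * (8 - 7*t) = -7*t^5 + 43*t^4 - 54*t^3 + 2*t^2 + 37*t - 24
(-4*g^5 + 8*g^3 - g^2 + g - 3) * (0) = 0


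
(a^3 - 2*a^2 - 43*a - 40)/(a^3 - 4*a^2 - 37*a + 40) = (a + 1)/(a - 1)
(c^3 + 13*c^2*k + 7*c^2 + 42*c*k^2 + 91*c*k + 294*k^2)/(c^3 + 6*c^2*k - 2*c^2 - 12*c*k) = (c^2 + 7*c*k + 7*c + 49*k)/(c*(c - 2))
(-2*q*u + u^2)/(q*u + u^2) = (-2*q + u)/(q + u)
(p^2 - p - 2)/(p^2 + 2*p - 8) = (p + 1)/(p + 4)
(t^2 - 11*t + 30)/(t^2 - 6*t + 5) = (t - 6)/(t - 1)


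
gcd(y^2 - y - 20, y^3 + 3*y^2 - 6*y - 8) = y + 4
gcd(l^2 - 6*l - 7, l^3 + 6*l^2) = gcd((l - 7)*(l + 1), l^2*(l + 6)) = 1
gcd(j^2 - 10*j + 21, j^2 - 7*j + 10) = 1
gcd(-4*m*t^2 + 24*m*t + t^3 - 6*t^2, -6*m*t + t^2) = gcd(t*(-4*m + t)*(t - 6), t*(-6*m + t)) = t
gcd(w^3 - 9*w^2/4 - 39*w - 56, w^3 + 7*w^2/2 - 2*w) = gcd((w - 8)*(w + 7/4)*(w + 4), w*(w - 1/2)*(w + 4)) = w + 4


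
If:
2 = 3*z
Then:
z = 2/3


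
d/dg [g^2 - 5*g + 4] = 2*g - 5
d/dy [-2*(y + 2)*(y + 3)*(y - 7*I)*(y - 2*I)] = -8*y^3 + y^2*(-30 + 54*I) + y*(32 + 180*I) + 140 + 108*I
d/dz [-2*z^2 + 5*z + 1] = 5 - 4*z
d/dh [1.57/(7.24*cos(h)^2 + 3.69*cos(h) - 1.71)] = (22.7336*cos(h) + 5.7933)*sin(h)/(7.24*cos(h)^2 + 3.69*cos(h) - 1.71)^2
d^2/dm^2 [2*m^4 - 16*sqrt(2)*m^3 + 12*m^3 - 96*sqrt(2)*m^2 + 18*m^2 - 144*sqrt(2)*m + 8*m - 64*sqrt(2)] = 24*m^2 - 96*sqrt(2)*m + 72*m - 192*sqrt(2) + 36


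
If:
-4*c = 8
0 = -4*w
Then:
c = -2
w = 0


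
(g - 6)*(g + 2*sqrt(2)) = g^2 - 6*g + 2*sqrt(2)*g - 12*sqrt(2)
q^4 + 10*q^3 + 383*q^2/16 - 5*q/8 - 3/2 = (q - 1/4)*(q + 1/4)*(q + 4)*(q + 6)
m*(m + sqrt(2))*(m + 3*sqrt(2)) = m^3 + 4*sqrt(2)*m^2 + 6*m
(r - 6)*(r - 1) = r^2 - 7*r + 6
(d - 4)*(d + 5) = d^2 + d - 20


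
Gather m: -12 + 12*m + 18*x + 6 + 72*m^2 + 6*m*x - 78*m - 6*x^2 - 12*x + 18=72*m^2 + m*(6*x - 66) - 6*x^2 + 6*x + 12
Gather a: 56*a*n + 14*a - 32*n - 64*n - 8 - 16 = a*(56*n + 14) - 96*n - 24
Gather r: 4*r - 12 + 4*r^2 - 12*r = 4*r^2 - 8*r - 12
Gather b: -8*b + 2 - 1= 1 - 8*b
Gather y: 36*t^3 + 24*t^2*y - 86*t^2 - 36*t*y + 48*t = 36*t^3 - 86*t^2 + 48*t + y*(24*t^2 - 36*t)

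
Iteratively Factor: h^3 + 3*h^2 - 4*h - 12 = (h + 3)*(h^2 - 4) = (h + 2)*(h + 3)*(h - 2)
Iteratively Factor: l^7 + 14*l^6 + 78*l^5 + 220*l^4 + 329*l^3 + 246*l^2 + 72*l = (l + 4)*(l^6 + 10*l^5 + 38*l^4 + 68*l^3 + 57*l^2 + 18*l) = l*(l + 4)*(l^5 + 10*l^4 + 38*l^3 + 68*l^2 + 57*l + 18) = l*(l + 2)*(l + 4)*(l^4 + 8*l^3 + 22*l^2 + 24*l + 9) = l*(l + 1)*(l + 2)*(l + 4)*(l^3 + 7*l^2 + 15*l + 9) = l*(l + 1)*(l + 2)*(l + 3)*(l + 4)*(l^2 + 4*l + 3) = l*(l + 1)^2*(l + 2)*(l + 3)*(l + 4)*(l + 3)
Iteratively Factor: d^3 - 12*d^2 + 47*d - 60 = (d - 5)*(d^2 - 7*d + 12) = (d - 5)*(d - 3)*(d - 4)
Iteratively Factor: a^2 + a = (a)*(a + 1)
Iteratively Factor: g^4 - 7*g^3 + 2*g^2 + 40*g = (g - 5)*(g^3 - 2*g^2 - 8*g) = (g - 5)*(g - 4)*(g^2 + 2*g) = g*(g - 5)*(g - 4)*(g + 2)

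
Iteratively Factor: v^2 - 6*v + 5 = (v - 5)*(v - 1)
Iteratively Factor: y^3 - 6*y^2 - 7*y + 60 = (y - 4)*(y^2 - 2*y - 15) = (y - 5)*(y - 4)*(y + 3)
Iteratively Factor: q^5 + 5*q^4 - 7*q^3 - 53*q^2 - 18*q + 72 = (q + 4)*(q^4 + q^3 - 11*q^2 - 9*q + 18) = (q + 2)*(q + 4)*(q^3 - q^2 - 9*q + 9) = (q - 3)*(q + 2)*(q + 4)*(q^2 + 2*q - 3) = (q - 3)*(q - 1)*(q + 2)*(q + 4)*(q + 3)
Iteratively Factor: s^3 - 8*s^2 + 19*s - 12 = (s - 4)*(s^2 - 4*s + 3) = (s - 4)*(s - 3)*(s - 1)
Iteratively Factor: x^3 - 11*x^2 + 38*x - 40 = (x - 2)*(x^2 - 9*x + 20) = (x - 5)*(x - 2)*(x - 4)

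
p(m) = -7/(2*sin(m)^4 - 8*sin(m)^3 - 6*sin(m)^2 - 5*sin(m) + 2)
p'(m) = -7*(-8*sin(m)^3*cos(m) + 24*sin(m)^2*cos(m) + 12*sin(m)*cos(m) + 5*cos(m))/(2*sin(m)^4 - 8*sin(m)^3 - 6*sin(m)^2 - 5*sin(m) + 2)^2 = 7*(8*sin(m)^3 - 24*sin(m)^2 - 12*sin(m) - 5)*cos(m)/(-2*sin(m)^4 + 8*sin(m)^3 + 6*sin(m)^2 + 5*sin(m) - 2)^2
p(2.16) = 0.70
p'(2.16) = 1.06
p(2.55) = 1.82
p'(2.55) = 6.97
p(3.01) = -5.72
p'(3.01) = 32.33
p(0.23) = -15.25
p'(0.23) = -287.69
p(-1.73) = -0.65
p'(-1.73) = 0.24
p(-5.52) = 1.08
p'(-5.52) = -2.64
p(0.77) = 1.06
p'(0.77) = -2.56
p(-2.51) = -1.47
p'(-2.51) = 1.99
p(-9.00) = -1.91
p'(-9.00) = 2.23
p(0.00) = -3.50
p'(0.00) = -8.75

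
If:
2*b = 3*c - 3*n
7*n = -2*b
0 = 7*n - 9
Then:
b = -9/2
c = -12/7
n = 9/7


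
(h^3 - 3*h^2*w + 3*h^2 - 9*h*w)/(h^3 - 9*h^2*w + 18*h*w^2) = (-h - 3)/(-h + 6*w)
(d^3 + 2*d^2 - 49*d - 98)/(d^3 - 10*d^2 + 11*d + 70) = (d + 7)/(d - 5)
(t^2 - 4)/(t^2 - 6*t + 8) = (t + 2)/(t - 4)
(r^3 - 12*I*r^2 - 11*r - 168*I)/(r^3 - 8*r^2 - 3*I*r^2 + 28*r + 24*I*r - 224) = (r^2 - 5*I*r + 24)/(r^2 + 4*r*(-2 + I) - 32*I)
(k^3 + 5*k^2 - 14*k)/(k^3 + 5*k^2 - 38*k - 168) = k*(k - 2)/(k^2 - 2*k - 24)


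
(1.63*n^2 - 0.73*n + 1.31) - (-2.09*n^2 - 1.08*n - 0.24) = 3.72*n^2 + 0.35*n + 1.55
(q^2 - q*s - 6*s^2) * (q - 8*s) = q^3 - 9*q^2*s + 2*q*s^2 + 48*s^3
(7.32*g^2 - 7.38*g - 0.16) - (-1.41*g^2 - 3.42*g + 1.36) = 8.73*g^2 - 3.96*g - 1.52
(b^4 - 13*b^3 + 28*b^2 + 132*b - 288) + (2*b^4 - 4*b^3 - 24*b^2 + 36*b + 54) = 3*b^4 - 17*b^3 + 4*b^2 + 168*b - 234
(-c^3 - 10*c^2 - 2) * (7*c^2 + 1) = -7*c^5 - 70*c^4 - c^3 - 24*c^2 - 2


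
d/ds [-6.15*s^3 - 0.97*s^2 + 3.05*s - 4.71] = -18.45*s^2 - 1.94*s + 3.05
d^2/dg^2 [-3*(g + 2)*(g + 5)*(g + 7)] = -18*g - 84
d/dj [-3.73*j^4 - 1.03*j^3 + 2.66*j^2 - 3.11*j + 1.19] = -14.92*j^3 - 3.09*j^2 + 5.32*j - 3.11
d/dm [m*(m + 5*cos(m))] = -5*m*sin(m) + 2*m + 5*cos(m)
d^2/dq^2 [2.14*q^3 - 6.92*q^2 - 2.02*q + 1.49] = 12.84*q - 13.84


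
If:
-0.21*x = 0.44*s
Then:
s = -0.477272727272727*x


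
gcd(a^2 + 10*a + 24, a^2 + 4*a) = a + 4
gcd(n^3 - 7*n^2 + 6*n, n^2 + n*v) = n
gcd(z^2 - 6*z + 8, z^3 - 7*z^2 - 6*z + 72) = z - 4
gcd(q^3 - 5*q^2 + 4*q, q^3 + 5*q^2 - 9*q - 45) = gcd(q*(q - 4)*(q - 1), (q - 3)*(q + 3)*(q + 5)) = 1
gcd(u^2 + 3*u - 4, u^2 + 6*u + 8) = u + 4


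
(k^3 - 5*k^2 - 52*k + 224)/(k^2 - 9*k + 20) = (k^2 - k - 56)/(k - 5)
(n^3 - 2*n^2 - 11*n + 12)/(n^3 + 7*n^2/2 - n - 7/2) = 2*(n^2 - n - 12)/(2*n^2 + 9*n + 7)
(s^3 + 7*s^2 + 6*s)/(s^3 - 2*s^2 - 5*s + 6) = s*(s^2 + 7*s + 6)/(s^3 - 2*s^2 - 5*s + 6)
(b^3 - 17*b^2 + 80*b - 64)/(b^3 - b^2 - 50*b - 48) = (b^2 - 9*b + 8)/(b^2 + 7*b + 6)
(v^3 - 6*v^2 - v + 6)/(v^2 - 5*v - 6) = v - 1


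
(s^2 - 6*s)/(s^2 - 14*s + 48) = s/(s - 8)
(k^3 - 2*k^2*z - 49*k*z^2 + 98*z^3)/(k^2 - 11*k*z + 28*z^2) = (-k^2 - 5*k*z + 14*z^2)/(-k + 4*z)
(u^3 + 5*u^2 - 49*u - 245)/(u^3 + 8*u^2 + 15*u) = (u^2 - 49)/(u*(u + 3))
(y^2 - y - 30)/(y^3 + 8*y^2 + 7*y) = (y^2 - y - 30)/(y*(y^2 + 8*y + 7))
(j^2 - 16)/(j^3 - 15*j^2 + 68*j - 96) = (j + 4)/(j^2 - 11*j + 24)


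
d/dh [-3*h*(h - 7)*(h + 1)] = -9*h^2 + 36*h + 21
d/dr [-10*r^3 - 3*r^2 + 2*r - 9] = -30*r^2 - 6*r + 2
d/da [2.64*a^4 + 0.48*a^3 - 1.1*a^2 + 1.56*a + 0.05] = 10.56*a^3 + 1.44*a^2 - 2.2*a + 1.56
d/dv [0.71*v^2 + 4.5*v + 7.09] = 1.42*v + 4.5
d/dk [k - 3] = 1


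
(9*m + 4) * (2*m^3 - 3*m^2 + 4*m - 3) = 18*m^4 - 19*m^3 + 24*m^2 - 11*m - 12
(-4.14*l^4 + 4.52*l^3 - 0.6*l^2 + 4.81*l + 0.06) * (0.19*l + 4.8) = -0.7866*l^5 - 19.0132*l^4 + 21.582*l^3 - 1.9661*l^2 + 23.0994*l + 0.288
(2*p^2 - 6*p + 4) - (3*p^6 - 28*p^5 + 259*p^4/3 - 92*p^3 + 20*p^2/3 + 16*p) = -3*p^6 + 28*p^5 - 259*p^4/3 + 92*p^3 - 14*p^2/3 - 22*p + 4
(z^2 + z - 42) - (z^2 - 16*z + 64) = 17*z - 106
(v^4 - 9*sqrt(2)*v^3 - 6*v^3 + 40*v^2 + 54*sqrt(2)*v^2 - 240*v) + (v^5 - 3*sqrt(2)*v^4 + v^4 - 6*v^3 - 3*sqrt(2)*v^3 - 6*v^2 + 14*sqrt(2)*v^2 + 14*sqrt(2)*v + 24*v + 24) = v^5 - 3*sqrt(2)*v^4 + 2*v^4 - 12*sqrt(2)*v^3 - 12*v^3 + 34*v^2 + 68*sqrt(2)*v^2 - 216*v + 14*sqrt(2)*v + 24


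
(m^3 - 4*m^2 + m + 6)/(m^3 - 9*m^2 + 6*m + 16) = (m - 3)/(m - 8)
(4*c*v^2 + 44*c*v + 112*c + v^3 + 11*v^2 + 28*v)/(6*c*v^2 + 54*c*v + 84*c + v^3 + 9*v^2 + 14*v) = (4*c*v + 16*c + v^2 + 4*v)/(6*c*v + 12*c + v^2 + 2*v)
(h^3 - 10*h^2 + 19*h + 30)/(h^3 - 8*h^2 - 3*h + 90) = (h + 1)/(h + 3)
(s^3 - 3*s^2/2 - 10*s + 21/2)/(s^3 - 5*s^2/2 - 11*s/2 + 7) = (s + 3)/(s + 2)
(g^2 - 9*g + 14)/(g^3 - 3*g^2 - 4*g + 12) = (g - 7)/(g^2 - g - 6)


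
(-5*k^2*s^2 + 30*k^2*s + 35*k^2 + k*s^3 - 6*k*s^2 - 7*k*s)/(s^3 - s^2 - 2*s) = k*(-5*k*s + 35*k + s^2 - 7*s)/(s*(s - 2))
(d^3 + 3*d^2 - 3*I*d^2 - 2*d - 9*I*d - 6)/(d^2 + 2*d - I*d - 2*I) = (d^2 + d*(3 - 2*I) - 6*I)/(d + 2)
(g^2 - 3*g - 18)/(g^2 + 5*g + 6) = (g - 6)/(g + 2)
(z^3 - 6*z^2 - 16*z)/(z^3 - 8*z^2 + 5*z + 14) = z*(z^2 - 6*z - 16)/(z^3 - 8*z^2 + 5*z + 14)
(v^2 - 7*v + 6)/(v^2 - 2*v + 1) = (v - 6)/(v - 1)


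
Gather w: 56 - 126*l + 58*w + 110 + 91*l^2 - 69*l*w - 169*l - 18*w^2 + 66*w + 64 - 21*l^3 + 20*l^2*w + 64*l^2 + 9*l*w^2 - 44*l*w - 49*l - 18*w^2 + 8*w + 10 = -21*l^3 + 155*l^2 - 344*l + w^2*(9*l - 36) + w*(20*l^2 - 113*l + 132) + 240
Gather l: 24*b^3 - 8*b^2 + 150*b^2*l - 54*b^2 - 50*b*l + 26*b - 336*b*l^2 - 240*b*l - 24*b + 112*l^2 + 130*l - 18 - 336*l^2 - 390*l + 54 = 24*b^3 - 62*b^2 + 2*b + l^2*(-336*b - 224) + l*(150*b^2 - 290*b - 260) + 36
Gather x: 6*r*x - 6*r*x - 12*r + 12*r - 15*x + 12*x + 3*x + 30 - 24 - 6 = 0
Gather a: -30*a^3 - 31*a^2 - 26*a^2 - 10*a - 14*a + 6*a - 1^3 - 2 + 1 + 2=-30*a^3 - 57*a^2 - 18*a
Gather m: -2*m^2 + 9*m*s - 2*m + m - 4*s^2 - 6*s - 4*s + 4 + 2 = -2*m^2 + m*(9*s - 1) - 4*s^2 - 10*s + 6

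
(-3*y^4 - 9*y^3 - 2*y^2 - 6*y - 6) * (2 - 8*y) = 24*y^5 + 66*y^4 - 2*y^3 + 44*y^2 + 36*y - 12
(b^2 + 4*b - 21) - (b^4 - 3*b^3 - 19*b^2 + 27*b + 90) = -b^4 + 3*b^3 + 20*b^2 - 23*b - 111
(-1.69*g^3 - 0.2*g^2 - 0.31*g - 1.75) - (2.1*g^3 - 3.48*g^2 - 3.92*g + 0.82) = -3.79*g^3 + 3.28*g^2 + 3.61*g - 2.57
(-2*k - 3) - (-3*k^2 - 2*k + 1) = 3*k^2 - 4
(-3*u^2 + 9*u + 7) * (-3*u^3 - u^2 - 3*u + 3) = 9*u^5 - 24*u^4 - 21*u^3 - 43*u^2 + 6*u + 21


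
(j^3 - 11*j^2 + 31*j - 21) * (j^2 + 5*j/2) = j^5 - 17*j^4/2 + 7*j^3/2 + 113*j^2/2 - 105*j/2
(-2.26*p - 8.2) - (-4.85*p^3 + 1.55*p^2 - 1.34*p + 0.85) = 4.85*p^3 - 1.55*p^2 - 0.92*p - 9.05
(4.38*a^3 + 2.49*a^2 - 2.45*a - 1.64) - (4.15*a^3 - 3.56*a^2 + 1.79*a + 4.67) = 0.23*a^3 + 6.05*a^2 - 4.24*a - 6.31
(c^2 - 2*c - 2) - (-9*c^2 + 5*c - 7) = 10*c^2 - 7*c + 5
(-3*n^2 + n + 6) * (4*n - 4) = -12*n^3 + 16*n^2 + 20*n - 24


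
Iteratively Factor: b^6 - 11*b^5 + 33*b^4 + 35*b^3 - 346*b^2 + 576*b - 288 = (b - 3)*(b^5 - 8*b^4 + 9*b^3 + 62*b^2 - 160*b + 96) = (b - 4)*(b - 3)*(b^4 - 4*b^3 - 7*b^2 + 34*b - 24) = (b - 4)*(b - 3)*(b - 1)*(b^3 - 3*b^2 - 10*b + 24) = (b - 4)*(b - 3)*(b - 2)*(b - 1)*(b^2 - b - 12) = (b - 4)*(b - 3)*(b - 2)*(b - 1)*(b + 3)*(b - 4)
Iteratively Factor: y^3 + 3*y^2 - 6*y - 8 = (y + 1)*(y^2 + 2*y - 8) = (y - 2)*(y + 1)*(y + 4)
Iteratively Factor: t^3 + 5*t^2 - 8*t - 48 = (t - 3)*(t^2 + 8*t + 16) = (t - 3)*(t + 4)*(t + 4)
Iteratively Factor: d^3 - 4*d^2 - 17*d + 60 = (d - 5)*(d^2 + d - 12) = (d - 5)*(d + 4)*(d - 3)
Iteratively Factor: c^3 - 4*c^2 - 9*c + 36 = (c - 4)*(c^2 - 9) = (c - 4)*(c - 3)*(c + 3)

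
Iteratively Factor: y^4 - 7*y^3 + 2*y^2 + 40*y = (y + 2)*(y^3 - 9*y^2 + 20*y) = (y - 4)*(y + 2)*(y^2 - 5*y) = y*(y - 4)*(y + 2)*(y - 5)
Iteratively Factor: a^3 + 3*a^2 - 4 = (a - 1)*(a^2 + 4*a + 4) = (a - 1)*(a + 2)*(a + 2)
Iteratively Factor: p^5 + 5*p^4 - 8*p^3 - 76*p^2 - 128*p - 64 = (p + 2)*(p^4 + 3*p^3 - 14*p^2 - 48*p - 32) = (p + 2)*(p + 4)*(p^3 - p^2 - 10*p - 8) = (p + 1)*(p + 2)*(p + 4)*(p^2 - 2*p - 8) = (p - 4)*(p + 1)*(p + 2)*(p + 4)*(p + 2)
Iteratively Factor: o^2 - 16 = (o - 4)*(o + 4)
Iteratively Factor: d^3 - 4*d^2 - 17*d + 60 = (d - 5)*(d^2 + d - 12) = (d - 5)*(d + 4)*(d - 3)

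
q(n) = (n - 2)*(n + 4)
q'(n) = 2*n + 2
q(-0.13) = -8.24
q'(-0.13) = 1.74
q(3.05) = 7.40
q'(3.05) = 8.10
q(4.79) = 24.52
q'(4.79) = 11.58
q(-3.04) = -4.84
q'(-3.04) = -4.08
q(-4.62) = 4.10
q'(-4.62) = -7.24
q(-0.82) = -8.97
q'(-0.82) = 0.36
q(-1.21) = -8.96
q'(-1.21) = -0.42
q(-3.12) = -4.51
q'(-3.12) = -4.24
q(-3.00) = -5.00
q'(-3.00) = -4.00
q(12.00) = 160.00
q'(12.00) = 26.00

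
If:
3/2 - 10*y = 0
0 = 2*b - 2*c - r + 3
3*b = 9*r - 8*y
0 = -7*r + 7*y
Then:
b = 1/20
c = 59/40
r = 3/20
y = 3/20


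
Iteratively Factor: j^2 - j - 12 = (j + 3)*(j - 4)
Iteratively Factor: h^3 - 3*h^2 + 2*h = (h - 1)*(h^2 - 2*h) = (h - 2)*(h - 1)*(h)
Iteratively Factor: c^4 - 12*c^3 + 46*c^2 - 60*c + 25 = (c - 5)*(c^3 - 7*c^2 + 11*c - 5) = (c - 5)^2*(c^2 - 2*c + 1) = (c - 5)^2*(c - 1)*(c - 1)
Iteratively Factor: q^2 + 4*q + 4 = (q + 2)*(q + 2)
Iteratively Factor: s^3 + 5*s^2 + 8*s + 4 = (s + 1)*(s^2 + 4*s + 4) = (s + 1)*(s + 2)*(s + 2)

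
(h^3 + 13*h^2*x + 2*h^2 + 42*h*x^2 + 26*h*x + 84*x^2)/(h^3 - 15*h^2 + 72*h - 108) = (h^3 + 13*h^2*x + 2*h^2 + 42*h*x^2 + 26*h*x + 84*x^2)/(h^3 - 15*h^2 + 72*h - 108)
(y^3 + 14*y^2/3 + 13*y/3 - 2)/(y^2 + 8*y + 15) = (3*y^2 + 5*y - 2)/(3*(y + 5))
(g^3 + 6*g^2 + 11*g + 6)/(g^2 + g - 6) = (g^2 + 3*g + 2)/(g - 2)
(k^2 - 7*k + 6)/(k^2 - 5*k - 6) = (k - 1)/(k + 1)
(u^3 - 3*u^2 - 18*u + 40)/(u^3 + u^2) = (u^3 - 3*u^2 - 18*u + 40)/(u^2*(u + 1))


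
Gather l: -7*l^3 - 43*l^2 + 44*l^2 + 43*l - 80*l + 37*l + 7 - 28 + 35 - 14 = -7*l^3 + l^2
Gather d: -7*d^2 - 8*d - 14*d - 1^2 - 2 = -7*d^2 - 22*d - 3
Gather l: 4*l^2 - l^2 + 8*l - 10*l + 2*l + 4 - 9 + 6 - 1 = 3*l^2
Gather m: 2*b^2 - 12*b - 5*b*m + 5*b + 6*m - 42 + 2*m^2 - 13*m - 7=2*b^2 - 7*b + 2*m^2 + m*(-5*b - 7) - 49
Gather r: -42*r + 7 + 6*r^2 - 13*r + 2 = 6*r^2 - 55*r + 9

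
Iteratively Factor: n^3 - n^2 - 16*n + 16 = (n - 4)*(n^2 + 3*n - 4) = (n - 4)*(n + 4)*(n - 1)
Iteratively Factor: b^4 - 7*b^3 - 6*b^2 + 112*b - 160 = (b - 2)*(b^3 - 5*b^2 - 16*b + 80) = (b - 4)*(b - 2)*(b^2 - b - 20) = (b - 4)*(b - 2)*(b + 4)*(b - 5)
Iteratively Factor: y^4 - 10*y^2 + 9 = (y - 3)*(y^3 + 3*y^2 - y - 3) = (y - 3)*(y + 3)*(y^2 - 1) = (y - 3)*(y - 1)*(y + 3)*(y + 1)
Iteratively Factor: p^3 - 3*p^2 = (p)*(p^2 - 3*p) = p^2*(p - 3)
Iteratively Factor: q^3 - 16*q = (q - 4)*(q^2 + 4*q) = q*(q - 4)*(q + 4)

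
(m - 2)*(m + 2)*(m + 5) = m^3 + 5*m^2 - 4*m - 20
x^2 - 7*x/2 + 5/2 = (x - 5/2)*(x - 1)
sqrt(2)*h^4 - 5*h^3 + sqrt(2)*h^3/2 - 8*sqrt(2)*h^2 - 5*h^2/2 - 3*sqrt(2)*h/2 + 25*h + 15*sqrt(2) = (h - 2)*(h + 5/2)*(h - 3*sqrt(2))*(sqrt(2)*h + 1)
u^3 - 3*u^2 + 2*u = u*(u - 2)*(u - 1)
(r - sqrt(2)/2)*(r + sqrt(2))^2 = r^3 + 3*sqrt(2)*r^2/2 - sqrt(2)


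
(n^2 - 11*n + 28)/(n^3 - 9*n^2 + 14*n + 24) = (n - 7)/(n^2 - 5*n - 6)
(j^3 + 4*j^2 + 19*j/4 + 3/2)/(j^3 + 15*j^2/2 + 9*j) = (j^2 + 5*j/2 + 1)/(j*(j + 6))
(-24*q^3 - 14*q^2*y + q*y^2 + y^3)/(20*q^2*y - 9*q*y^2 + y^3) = (6*q^2 + 5*q*y + y^2)/(y*(-5*q + y))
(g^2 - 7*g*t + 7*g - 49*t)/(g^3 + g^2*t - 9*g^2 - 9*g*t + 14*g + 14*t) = (g^2 - 7*g*t + 7*g - 49*t)/(g^3 + g^2*t - 9*g^2 - 9*g*t + 14*g + 14*t)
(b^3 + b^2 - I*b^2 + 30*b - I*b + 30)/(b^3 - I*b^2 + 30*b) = (b + 1)/b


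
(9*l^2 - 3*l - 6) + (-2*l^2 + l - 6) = 7*l^2 - 2*l - 12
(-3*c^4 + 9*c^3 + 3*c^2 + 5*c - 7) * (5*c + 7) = -15*c^5 + 24*c^4 + 78*c^3 + 46*c^2 - 49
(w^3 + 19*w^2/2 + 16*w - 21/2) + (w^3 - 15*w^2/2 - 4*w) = 2*w^3 + 2*w^2 + 12*w - 21/2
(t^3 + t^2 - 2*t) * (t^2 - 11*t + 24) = t^5 - 10*t^4 + 11*t^3 + 46*t^2 - 48*t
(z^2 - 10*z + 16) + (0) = z^2 - 10*z + 16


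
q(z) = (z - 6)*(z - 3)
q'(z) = 2*z - 9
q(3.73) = -1.66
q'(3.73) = -1.54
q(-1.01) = 28.11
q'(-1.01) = -11.02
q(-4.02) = 70.34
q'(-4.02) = -17.04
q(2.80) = 0.64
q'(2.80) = -3.40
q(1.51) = 6.69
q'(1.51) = -5.98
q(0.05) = 17.55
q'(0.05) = -8.90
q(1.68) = 5.70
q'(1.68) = -5.64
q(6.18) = 0.57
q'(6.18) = 3.36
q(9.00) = 18.00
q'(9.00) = 9.00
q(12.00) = 54.00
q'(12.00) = 15.00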